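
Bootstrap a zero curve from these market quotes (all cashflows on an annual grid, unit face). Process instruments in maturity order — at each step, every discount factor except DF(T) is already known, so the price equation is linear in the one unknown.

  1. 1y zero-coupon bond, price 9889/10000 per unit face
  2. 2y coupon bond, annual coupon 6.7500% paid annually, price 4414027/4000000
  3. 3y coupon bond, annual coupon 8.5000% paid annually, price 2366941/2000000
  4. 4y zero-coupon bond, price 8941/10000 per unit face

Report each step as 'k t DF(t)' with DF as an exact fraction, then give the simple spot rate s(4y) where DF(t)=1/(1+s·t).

step 1 [1y] zero: DF = P = 9889/10000 ≈ 0.988900
step 2 [2y] bond c/1=27/400: DF=(4414027/4000000 − 27/400·(0.988900))/(1+27/400) = 607/625 ≈ 0.971200
step 3 [3y] bond c/1=17/200: DF=(2366941/2000000 − 17/200·(0.988900+0.971200))/(1+17/200) = 2343/2500 ≈ 0.937200
step 4 [4y] zero: DF = P = 8941/10000 ≈ 0.894100

1 1 9889/10000
2 2 607/625
3 3 2343/2500
4 4 8941/10000
s(4y) = (1/(8941/10000) − 1)/(4) = 1059/35764 ≈ 2.9611%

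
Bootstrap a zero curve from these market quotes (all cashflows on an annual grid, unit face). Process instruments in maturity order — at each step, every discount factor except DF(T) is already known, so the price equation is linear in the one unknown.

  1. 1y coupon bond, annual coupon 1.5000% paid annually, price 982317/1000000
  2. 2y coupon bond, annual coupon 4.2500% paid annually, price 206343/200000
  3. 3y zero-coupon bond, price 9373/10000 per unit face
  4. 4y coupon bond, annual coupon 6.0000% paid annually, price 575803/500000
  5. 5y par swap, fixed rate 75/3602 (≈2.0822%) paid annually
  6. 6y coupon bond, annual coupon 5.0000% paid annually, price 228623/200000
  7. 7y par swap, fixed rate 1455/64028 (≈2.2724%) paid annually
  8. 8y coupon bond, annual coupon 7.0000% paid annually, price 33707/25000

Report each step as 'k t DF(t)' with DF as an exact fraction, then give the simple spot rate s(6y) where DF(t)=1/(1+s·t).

1 1 4839/5000
2 2 4751/5000
3 3 9373/10000
4 4 578/625
5 5 361/400
6 6 8657/10000
7 7 1709/2000
8 8 2103/2500
s(6y) = (1/(8657/10000) − 1)/(6) = 1343/51942 ≈ 2.5856%

step 1 [1y] bond c/1=3/200: DF=(982317/1000000 − 3/200·(0))/(1+3/200) = 4839/5000 ≈ 0.967800
step 2 [2y] bond c/1=17/400: DF=(206343/200000 − 17/400·(0.967800))/(1+17/400) = 4751/5000 ≈ 0.950200
step 3 [3y] zero: DF = P = 9373/10000 ≈ 0.937300
step 4 [4y] bond c/1=3/50: DF=(575803/500000 − 3/50·(0.967800+0.950200+0.937300))/(1+3/50) = 578/625 ≈ 0.924800
step 5 [5y] swap r/1=75/3602: DF=(1 − 75/3602·(0.967800+0.950200+0.937300+0.924800))/(1+75/3602) = 361/400 ≈ 0.902500
step 6 [6y] bond c/1=1/20: DF=(228623/200000 − 1/20·(0.967800+0.950200+0.937300+0.924800+0.902500))/(1+1/20) = 8657/10000 ≈ 0.865700
step 7 [7y] swap r/1=1455/64028: DF=(1 − 1455/64028·(0.967800+0.950200+0.937300+0.924800+0.902500+0.865700))/(1+1455/64028) = 1709/2000 ≈ 0.854500
step 8 [8y] bond c/1=7/100: DF=(33707/25000 − 7/100·(0.967800+0.950200+0.937300+0.924800+0.902500+0.865700+0.854500))/(1+7/100) = 2103/2500 ≈ 0.841200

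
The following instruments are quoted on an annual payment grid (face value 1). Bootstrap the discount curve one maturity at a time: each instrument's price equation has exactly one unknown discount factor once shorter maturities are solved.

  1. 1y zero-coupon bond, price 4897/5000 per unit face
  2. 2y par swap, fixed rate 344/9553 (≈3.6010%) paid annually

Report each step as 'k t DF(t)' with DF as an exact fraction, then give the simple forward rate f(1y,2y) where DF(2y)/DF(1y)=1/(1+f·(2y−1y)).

1 1 4897/5000
2 2 582/625
f(1y,2y) = ((4897/5000)/(582/625) − 1)/(1) = 241/4656 ≈ 5.1761%

step 1 [1y] zero: DF = P = 4897/5000 ≈ 0.979400
step 2 [2y] swap r/1=344/9553: DF=(1 − 344/9553·(0.979400))/(1+344/9553) = 582/625 ≈ 0.931200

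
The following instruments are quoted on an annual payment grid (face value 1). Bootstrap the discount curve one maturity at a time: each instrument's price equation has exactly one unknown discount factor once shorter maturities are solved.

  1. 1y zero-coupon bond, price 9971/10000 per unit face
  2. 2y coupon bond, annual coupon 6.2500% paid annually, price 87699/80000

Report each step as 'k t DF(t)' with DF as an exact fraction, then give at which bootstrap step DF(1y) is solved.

1 1 9971/10000
2 2 9731/10000
DF(1y) is solved at step 1

step 1 [1y] zero: DF = P = 9971/10000 ≈ 0.997100
step 2 [2y] bond c/1=1/16: DF=(87699/80000 − 1/16·(0.997100))/(1+1/16) = 9731/10000 ≈ 0.973100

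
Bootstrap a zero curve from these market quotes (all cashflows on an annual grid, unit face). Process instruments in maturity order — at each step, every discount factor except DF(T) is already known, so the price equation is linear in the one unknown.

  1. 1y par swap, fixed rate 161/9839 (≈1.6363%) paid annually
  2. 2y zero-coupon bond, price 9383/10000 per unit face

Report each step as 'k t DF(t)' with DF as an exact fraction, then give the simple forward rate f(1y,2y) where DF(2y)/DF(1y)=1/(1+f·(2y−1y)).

1 1 9839/10000
2 2 9383/10000
f(1y,2y) = ((9839/10000)/(9383/10000) − 1)/(1) = 456/9383 ≈ 4.8599%

step 1 [1y] swap r/1=161/9839: DF=(1 − 161/9839·(0))/(1+161/9839) = 9839/10000 ≈ 0.983900
step 2 [2y] zero: DF = P = 9383/10000 ≈ 0.938300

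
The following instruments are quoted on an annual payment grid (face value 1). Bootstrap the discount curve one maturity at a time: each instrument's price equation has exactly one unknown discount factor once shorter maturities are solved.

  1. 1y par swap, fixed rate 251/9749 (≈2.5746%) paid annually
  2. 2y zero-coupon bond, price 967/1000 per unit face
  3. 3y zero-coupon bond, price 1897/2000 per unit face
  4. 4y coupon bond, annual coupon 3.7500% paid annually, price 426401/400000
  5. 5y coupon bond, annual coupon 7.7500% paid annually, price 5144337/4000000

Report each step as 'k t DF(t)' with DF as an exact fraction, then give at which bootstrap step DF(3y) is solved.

1 1 9749/10000
2 2 967/1000
3 3 1897/2000
4 4 923/1000
5 5 9193/10000
DF(3y) is solved at step 3

step 1 [1y] swap r/1=251/9749: DF=(1 − 251/9749·(0))/(1+251/9749) = 9749/10000 ≈ 0.974900
step 2 [2y] zero: DF = P = 967/1000 ≈ 0.967000
step 3 [3y] zero: DF = P = 1897/2000 ≈ 0.948500
step 4 [4y] bond c/1=3/80: DF=(426401/400000 − 3/80·(0.974900+0.967000+0.948500))/(1+3/80) = 923/1000 ≈ 0.923000
step 5 [5y] bond c/1=31/400: DF=(5144337/4000000 − 31/400·(0.974900+0.967000+0.948500+0.923000))/(1+31/400) = 9193/10000 ≈ 0.919300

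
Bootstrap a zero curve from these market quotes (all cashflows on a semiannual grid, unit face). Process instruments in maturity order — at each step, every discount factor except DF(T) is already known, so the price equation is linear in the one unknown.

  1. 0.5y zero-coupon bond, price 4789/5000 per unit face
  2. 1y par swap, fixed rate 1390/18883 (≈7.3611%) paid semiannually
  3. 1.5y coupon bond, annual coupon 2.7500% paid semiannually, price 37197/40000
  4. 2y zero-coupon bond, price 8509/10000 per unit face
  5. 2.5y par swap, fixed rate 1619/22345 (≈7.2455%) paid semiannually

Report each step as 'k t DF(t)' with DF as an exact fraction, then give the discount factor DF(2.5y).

step 1 [0.5y] zero: DF = P = 4789/5000 ≈ 0.957800
step 2 [1y] swap r/2=695/18883: DF=(1 − 695/18883·(0.957800))/(1+695/18883) = 1861/2000 ≈ 0.930500
step 3 [1.5y] bond c/2=11/800: DF=(37197/40000 − 11/800·(0.957800+0.930500))/(1+11/800) = 8917/10000 ≈ 0.891700
step 4 [2y] zero: DF = P = 8509/10000 ≈ 0.850900
step 5 [2.5y] swap r/2=1619/44690: DF=(1 − 1619/44690·(0.957800+0.930500+0.891700+0.850900))/(1+1619/44690) = 8381/10000 ≈ 0.838100

1 1/2 4789/5000
2 1 1861/2000
3 3/2 8917/10000
4 2 8509/10000
5 5/2 8381/10000
DF(2.5y) = 8381/10000 ≈ 0.838100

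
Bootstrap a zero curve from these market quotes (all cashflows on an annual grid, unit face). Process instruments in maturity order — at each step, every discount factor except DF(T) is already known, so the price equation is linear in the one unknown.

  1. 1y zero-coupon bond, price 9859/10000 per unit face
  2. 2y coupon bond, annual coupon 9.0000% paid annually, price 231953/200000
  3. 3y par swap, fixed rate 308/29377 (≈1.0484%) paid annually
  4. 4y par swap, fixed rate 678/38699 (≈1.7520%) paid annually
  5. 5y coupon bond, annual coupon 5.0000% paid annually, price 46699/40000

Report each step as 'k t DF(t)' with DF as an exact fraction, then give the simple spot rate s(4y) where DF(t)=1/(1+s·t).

1 1 9859/10000
2 2 4913/5000
3 3 2423/2500
4 4 4661/5000
5 5 2319/2500
s(4y) = (1/(4661/5000) − 1)/(4) = 339/18644 ≈ 1.8183%

step 1 [1y] zero: DF = P = 9859/10000 ≈ 0.985900
step 2 [2y] bond c/1=9/100: DF=(231953/200000 − 9/100·(0.985900))/(1+9/100) = 4913/5000 ≈ 0.982600
step 3 [3y] swap r/1=308/29377: DF=(1 − 308/29377·(0.985900+0.982600))/(1+308/29377) = 2423/2500 ≈ 0.969200
step 4 [4y] swap r/1=678/38699: DF=(1 − 678/38699·(0.985900+0.982600+0.969200))/(1+678/38699) = 4661/5000 ≈ 0.932200
step 5 [5y] bond c/1=1/20: DF=(46699/40000 − 1/20·(0.985900+0.982600+0.969200+0.932200))/(1+1/20) = 2319/2500 ≈ 0.927600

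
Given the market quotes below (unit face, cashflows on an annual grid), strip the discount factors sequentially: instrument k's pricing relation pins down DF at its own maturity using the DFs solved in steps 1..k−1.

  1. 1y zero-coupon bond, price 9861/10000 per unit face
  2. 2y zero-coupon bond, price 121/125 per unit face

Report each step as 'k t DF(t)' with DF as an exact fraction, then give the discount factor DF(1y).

step 1 [1y] zero: DF = P = 9861/10000 ≈ 0.986100
step 2 [2y] zero: DF = P = 121/125 ≈ 0.968000

1 1 9861/10000
2 2 121/125
DF(1y) = 9861/10000 ≈ 0.986100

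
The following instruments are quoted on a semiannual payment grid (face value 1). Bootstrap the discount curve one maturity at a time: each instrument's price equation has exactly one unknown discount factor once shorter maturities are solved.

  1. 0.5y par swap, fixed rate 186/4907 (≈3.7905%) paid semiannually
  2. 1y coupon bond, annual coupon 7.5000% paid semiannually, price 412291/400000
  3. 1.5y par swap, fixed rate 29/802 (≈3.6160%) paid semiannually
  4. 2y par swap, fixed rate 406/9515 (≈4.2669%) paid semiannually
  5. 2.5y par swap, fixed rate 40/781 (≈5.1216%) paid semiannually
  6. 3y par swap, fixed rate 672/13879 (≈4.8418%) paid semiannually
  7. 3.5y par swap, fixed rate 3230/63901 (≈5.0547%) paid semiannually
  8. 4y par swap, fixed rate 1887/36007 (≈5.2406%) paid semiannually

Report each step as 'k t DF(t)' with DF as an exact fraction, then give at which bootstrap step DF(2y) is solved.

step 1 [0.5y] swap r/2=93/4907: DF=(1 − 93/4907·(0))/(1+93/4907) = 4907/5000 ≈ 0.981400
step 2 [1y] bond c/2=3/80: DF=(412291/400000 − 3/80·(0.981400))/(1+3/80) = 479/500 ≈ 0.958000
step 3 [1.5y] swap r/2=29/1604: DF=(1 − 29/1604·(0.981400+0.958000))/(1+29/1604) = 4739/5000 ≈ 0.947800
step 4 [2y] swap r/2=203/9515: DF=(1 − 203/9515·(0.981400+0.958000+0.947800))/(1+203/9515) = 2297/2500 ≈ 0.918800
step 5 [2.5y] swap r/2=20/781: DF=(1 − 20/781·(0.981400+0.958000+0.947800+0.918800))/(1+20/781) = 22/25 ≈ 0.880000
step 6 [3y] swap r/2=336/13879: DF=(1 − 336/13879·(0.981400+0.958000+0.947800+0.918800+0.880000))/(1+336/13879) = 541/625 ≈ 0.865600
step 7 [3.5y] swap r/2=1615/63901: DF=(1 − 1615/63901·(0.981400+0.958000+0.947800+0.918800+0.880000+0.865600))/(1+1615/63901) = 1677/2000 ≈ 0.838500
step 8 [4y] swap r/2=1887/72014: DF=(1 − 1887/72014·(0.981400+0.958000+0.947800+0.918800+0.880000+0.865600+0.838500))/(1+1887/72014) = 8113/10000 ≈ 0.811300

1 1/2 4907/5000
2 1 479/500
3 3/2 4739/5000
4 2 2297/2500
5 5/2 22/25
6 3 541/625
7 7/2 1677/2000
8 4 8113/10000
DF(2y) is solved at step 4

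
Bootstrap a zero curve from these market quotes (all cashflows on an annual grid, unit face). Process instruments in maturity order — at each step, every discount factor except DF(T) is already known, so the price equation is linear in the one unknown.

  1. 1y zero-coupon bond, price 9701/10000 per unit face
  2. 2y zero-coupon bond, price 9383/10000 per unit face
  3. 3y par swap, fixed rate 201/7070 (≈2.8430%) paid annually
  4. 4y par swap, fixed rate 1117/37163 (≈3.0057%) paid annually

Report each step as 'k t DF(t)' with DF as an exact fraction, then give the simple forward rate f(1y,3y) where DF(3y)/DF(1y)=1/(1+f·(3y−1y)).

step 1 [1y] zero: DF = P = 9701/10000 ≈ 0.970100
step 2 [2y] zero: DF = P = 9383/10000 ≈ 0.938300
step 3 [3y] swap r/1=201/7070: DF=(1 − 201/7070·(0.970100+0.938300))/(1+201/7070) = 2299/2500 ≈ 0.919600
step 4 [4y] swap r/1=1117/37163: DF=(1 − 1117/37163·(0.970100+0.938300+0.919600))/(1+1117/37163) = 8883/10000 ≈ 0.888300

1 1 9701/10000
2 2 9383/10000
3 3 2299/2500
4 4 8883/10000
f(1y,3y) = ((9701/10000)/(2299/2500) − 1)/(2) = 505/18392 ≈ 2.7458%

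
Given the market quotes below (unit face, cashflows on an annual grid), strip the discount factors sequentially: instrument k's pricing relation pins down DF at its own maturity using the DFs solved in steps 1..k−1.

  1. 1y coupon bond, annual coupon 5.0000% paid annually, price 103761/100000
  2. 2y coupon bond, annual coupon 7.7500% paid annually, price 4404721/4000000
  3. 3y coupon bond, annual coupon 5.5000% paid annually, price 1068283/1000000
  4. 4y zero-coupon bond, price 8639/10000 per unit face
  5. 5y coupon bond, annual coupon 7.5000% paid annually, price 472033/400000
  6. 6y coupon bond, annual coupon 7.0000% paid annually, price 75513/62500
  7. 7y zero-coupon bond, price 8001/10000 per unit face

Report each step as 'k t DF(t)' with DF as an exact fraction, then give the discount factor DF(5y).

1 1 4941/5000
2 2 9509/10000
3 3 1823/2000
4 4 8639/10000
5 5 4193/5000
6 6 8313/10000
7 7 8001/10000
DF(5y) = 4193/5000 ≈ 0.838600

step 1 [1y] bond c/1=1/20: DF=(103761/100000 − 1/20·(0))/(1+1/20) = 4941/5000 ≈ 0.988200
step 2 [2y] bond c/1=31/400: DF=(4404721/4000000 − 31/400·(0.988200))/(1+31/400) = 9509/10000 ≈ 0.950900
step 3 [3y] bond c/1=11/200: DF=(1068283/1000000 − 11/200·(0.988200+0.950900))/(1+11/200) = 1823/2000 ≈ 0.911500
step 4 [4y] zero: DF = P = 8639/10000 ≈ 0.863900
step 5 [5y] bond c/1=3/40: DF=(472033/400000 − 3/40·(0.988200+0.950900+0.911500+0.863900))/(1+3/40) = 4193/5000 ≈ 0.838600
step 6 [6y] bond c/1=7/100: DF=(75513/62500 − 7/100·(0.988200+0.950900+0.911500+0.863900+0.838600))/(1+7/100) = 8313/10000 ≈ 0.831300
step 7 [7y] zero: DF = P = 8001/10000 ≈ 0.800100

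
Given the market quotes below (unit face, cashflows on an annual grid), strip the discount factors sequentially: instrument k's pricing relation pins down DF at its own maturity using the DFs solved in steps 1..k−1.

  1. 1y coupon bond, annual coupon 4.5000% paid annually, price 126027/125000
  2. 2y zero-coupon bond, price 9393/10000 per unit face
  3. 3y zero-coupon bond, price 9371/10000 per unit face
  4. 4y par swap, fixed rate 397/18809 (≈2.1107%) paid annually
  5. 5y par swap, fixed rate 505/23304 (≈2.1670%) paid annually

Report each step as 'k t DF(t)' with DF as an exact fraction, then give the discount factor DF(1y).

step 1 [1y] bond c/1=9/200: DF=(126027/125000 − 9/200·(0))/(1+9/200) = 603/625 ≈ 0.964800
step 2 [2y] zero: DF = P = 9393/10000 ≈ 0.939300
step 3 [3y] zero: DF = P = 9371/10000 ≈ 0.937100
step 4 [4y] swap r/1=397/18809: DF=(1 − 397/18809·(0.964800+0.939300+0.937100))/(1+397/18809) = 4603/5000 ≈ 0.920600
step 5 [5y] swap r/1=505/23304: DF=(1 − 505/23304·(0.964800+0.939300+0.937100+0.920600))/(1+505/23304) = 899/1000 ≈ 0.899000

1 1 603/625
2 2 9393/10000
3 3 9371/10000
4 4 4603/5000
5 5 899/1000
DF(1y) = 603/625 ≈ 0.964800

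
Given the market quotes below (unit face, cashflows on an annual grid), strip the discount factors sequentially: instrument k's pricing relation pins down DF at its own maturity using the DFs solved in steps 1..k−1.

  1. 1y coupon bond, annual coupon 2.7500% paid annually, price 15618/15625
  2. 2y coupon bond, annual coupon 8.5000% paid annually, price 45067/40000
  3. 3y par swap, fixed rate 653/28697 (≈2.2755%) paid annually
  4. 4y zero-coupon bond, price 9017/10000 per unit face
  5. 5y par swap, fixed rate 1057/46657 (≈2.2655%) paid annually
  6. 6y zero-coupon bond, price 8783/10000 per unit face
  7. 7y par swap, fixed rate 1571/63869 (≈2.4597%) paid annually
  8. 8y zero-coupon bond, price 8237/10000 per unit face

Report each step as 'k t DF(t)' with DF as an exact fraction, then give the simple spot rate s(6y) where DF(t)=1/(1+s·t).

step 1 [1y] bond c/1=11/400: DF=(15618/15625 − 11/400·(0))/(1+11/400) = 608/625 ≈ 0.972800
step 2 [2y] bond c/1=17/200: DF=(45067/40000 − 17/200·(0.972800))/(1+17/200) = 4811/5000 ≈ 0.962200
step 3 [3y] swap r/1=653/28697: DF=(1 − 653/28697·(0.972800+0.962200))/(1+653/28697) = 9347/10000 ≈ 0.934700
step 4 [4y] zero: DF = P = 9017/10000 ≈ 0.901700
step 5 [5y] swap r/1=1057/46657: DF=(1 − 1057/46657·(0.972800+0.962200+0.934700+0.901700))/(1+1057/46657) = 8943/10000 ≈ 0.894300
step 6 [6y] zero: DF = P = 8783/10000 ≈ 0.878300
step 7 [7y] swap r/1=1571/63869: DF=(1 − 1571/63869·(0.972800+0.962200+0.934700+0.901700+0.894300+0.878300))/(1+1571/63869) = 8429/10000 ≈ 0.842900
step 8 [8y] zero: DF = P = 8237/10000 ≈ 0.823700

1 1 608/625
2 2 4811/5000
3 3 9347/10000
4 4 9017/10000
5 5 8943/10000
6 6 8783/10000
7 7 8429/10000
8 8 8237/10000
s(6y) = (1/(8783/10000) − 1)/(6) = 1217/52698 ≈ 2.3094%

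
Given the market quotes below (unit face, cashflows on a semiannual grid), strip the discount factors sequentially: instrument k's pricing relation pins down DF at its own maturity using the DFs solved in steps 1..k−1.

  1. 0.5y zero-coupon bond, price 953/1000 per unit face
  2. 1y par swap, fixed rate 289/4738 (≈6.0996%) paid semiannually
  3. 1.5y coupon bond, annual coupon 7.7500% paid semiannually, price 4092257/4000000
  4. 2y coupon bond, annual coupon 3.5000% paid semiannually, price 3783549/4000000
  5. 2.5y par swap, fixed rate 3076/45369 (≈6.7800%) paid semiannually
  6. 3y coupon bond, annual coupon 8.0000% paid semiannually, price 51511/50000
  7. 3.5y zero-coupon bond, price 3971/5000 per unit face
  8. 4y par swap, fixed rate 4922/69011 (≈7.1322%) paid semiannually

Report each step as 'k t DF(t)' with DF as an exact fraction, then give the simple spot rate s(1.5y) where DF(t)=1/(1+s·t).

1 1/2 953/1000
2 1 4711/5000
3 3/2 4571/5000
4 2 8813/10000
5 5/2 4231/5000
6 3 8161/10000
7 7/2 3971/5000
8 4 7539/10000
s(1.5y) = (1/(4571/5000) − 1)/(3/2) = 286/4571 ≈ 6.2568%

step 1 [0.5y] zero: DF = P = 953/1000 ≈ 0.953000
step 2 [1y] swap r/2=289/9476: DF=(1 − 289/9476·(0.953000))/(1+289/9476) = 4711/5000 ≈ 0.942200
step 3 [1.5y] bond c/2=31/800: DF=(4092257/4000000 − 31/800·(0.953000+0.942200))/(1+31/800) = 4571/5000 ≈ 0.914200
step 4 [2y] bond c/2=7/400: DF=(3783549/4000000 − 7/400·(0.953000+0.942200+0.914200))/(1+7/400) = 8813/10000 ≈ 0.881300
step 5 [2.5y] swap r/2=1538/45369: DF=(1 − 1538/45369·(0.953000+0.942200+0.914200+0.881300))/(1+1538/45369) = 4231/5000 ≈ 0.846200
step 6 [3y] bond c/2=1/25: DF=(51511/50000 − 1/25·(0.953000+0.942200+0.914200+0.881300+0.846200))/(1+1/25) = 8161/10000 ≈ 0.816100
step 7 [3.5y] zero: DF = P = 3971/5000 ≈ 0.794200
step 8 [4y] swap r/2=2461/69011: DF=(1 − 2461/69011·(0.953000+0.942200+0.914200+0.881300+0.846200+0.816100+0.794200))/(1+2461/69011) = 7539/10000 ≈ 0.753900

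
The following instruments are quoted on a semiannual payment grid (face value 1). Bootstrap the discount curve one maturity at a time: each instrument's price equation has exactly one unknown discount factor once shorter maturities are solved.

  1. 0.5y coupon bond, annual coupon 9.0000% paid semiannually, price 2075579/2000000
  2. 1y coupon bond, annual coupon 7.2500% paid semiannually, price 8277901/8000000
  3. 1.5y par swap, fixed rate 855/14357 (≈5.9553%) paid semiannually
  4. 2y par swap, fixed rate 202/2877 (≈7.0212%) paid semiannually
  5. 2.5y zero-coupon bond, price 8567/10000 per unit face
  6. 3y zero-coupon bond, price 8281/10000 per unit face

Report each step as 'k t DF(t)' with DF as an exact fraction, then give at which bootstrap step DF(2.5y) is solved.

1 1/2 9931/10000
2 1 4819/5000
3 3/2 1829/2000
4 2 8687/10000
5 5/2 8567/10000
6 3 8281/10000
DF(2.5y) is solved at step 5

step 1 [0.5y] bond c/2=9/200: DF=(2075579/2000000 − 9/200·(0))/(1+9/200) = 9931/10000 ≈ 0.993100
step 2 [1y] bond c/2=29/800: DF=(8277901/8000000 − 29/800·(0.993100))/(1+29/800) = 4819/5000 ≈ 0.963800
step 3 [1.5y] swap r/2=855/28714: DF=(1 − 855/28714·(0.993100+0.963800))/(1+855/28714) = 1829/2000 ≈ 0.914500
step 4 [2y] swap r/2=101/2877: DF=(1 − 101/2877·(0.993100+0.963800+0.914500))/(1+101/2877) = 8687/10000 ≈ 0.868700
step 5 [2.5y] zero: DF = P = 8567/10000 ≈ 0.856700
step 6 [3y] zero: DF = P = 8281/10000 ≈ 0.828100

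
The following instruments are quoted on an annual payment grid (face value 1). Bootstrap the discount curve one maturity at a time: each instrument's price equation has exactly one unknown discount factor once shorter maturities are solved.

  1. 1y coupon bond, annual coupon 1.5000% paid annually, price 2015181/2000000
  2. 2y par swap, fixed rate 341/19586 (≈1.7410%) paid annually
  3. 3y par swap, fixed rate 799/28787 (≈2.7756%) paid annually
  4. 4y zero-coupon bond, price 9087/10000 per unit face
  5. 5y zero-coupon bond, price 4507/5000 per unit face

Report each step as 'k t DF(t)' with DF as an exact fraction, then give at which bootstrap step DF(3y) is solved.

1 1 9927/10000
2 2 9659/10000
3 3 9201/10000
4 4 9087/10000
5 5 4507/5000
DF(3y) is solved at step 3

step 1 [1y] bond c/1=3/200: DF=(2015181/2000000 − 3/200·(0))/(1+3/200) = 9927/10000 ≈ 0.992700
step 2 [2y] swap r/1=341/19586: DF=(1 − 341/19586·(0.992700))/(1+341/19586) = 9659/10000 ≈ 0.965900
step 3 [3y] swap r/1=799/28787: DF=(1 − 799/28787·(0.992700+0.965900))/(1+799/28787) = 9201/10000 ≈ 0.920100
step 4 [4y] zero: DF = P = 9087/10000 ≈ 0.908700
step 5 [5y] zero: DF = P = 4507/5000 ≈ 0.901400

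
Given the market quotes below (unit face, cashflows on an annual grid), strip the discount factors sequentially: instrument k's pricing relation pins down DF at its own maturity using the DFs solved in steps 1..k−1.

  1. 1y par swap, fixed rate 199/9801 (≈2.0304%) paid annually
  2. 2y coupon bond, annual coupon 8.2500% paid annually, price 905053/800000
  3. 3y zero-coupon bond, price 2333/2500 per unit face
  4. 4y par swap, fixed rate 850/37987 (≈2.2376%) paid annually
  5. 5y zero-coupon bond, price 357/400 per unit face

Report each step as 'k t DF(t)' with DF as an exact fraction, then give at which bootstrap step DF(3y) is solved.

step 1 [1y] swap r/1=199/9801: DF=(1 − 199/9801·(0))/(1+199/9801) = 9801/10000 ≈ 0.980100
step 2 [2y] bond c/1=33/400: DF=(905053/800000 − 33/400·(0.980100))/(1+33/400) = 1213/1250 ≈ 0.970400
step 3 [3y] zero: DF = P = 2333/2500 ≈ 0.933200
step 4 [4y] swap r/1=850/37987: DF=(1 − 850/37987·(0.980100+0.970400+0.933200))/(1+850/37987) = 183/200 ≈ 0.915000
step 5 [5y] zero: DF = P = 357/400 ≈ 0.892500

1 1 9801/10000
2 2 1213/1250
3 3 2333/2500
4 4 183/200
5 5 357/400
DF(3y) is solved at step 3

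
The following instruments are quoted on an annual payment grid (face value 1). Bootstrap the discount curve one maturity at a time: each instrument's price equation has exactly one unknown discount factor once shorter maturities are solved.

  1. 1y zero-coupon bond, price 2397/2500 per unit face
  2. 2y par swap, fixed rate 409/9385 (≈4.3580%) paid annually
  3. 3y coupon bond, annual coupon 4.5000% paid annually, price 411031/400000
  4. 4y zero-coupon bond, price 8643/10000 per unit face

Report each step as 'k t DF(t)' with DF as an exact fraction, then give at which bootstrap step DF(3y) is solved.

step 1 [1y] zero: DF = P = 2397/2500 ≈ 0.958800
step 2 [2y] swap r/1=409/9385: DF=(1 − 409/9385·(0.958800))/(1+409/9385) = 4591/5000 ≈ 0.918200
step 3 [3y] bond c/1=9/200: DF=(411031/400000 − 9/200·(0.958800+0.918200))/(1+9/200) = 361/400 ≈ 0.902500
step 4 [4y] zero: DF = P = 8643/10000 ≈ 0.864300

1 1 2397/2500
2 2 4591/5000
3 3 361/400
4 4 8643/10000
DF(3y) is solved at step 3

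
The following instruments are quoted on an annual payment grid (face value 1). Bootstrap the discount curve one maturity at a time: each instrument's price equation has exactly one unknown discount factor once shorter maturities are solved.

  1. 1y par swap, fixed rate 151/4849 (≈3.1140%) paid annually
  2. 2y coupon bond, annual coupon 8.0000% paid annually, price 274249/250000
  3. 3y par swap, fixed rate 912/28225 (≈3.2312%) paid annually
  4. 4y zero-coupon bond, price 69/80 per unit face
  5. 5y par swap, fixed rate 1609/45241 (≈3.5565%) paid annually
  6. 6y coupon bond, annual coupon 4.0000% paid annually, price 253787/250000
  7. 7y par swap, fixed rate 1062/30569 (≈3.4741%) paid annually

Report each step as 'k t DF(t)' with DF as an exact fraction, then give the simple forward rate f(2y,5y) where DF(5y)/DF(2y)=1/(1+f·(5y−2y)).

step 1 [1y] swap r/1=151/4849: DF=(1 − 151/4849·(0))/(1+151/4849) = 4849/5000 ≈ 0.969800
step 2 [2y] bond c/1=2/25: DF=(274249/250000 − 2/25·(0.969800))/(1+2/25) = 9439/10000 ≈ 0.943900
step 3 [3y] swap r/1=912/28225: DF=(1 − 912/28225·(0.969800+0.943900))/(1+912/28225) = 568/625 ≈ 0.908800
step 4 [4y] zero: DF = P = 69/80 ≈ 0.862500
step 5 [5y] swap r/1=1609/45241: DF=(1 − 1609/45241·(0.969800+0.943900+0.908800+0.862500))/(1+1609/45241) = 8391/10000 ≈ 0.839100
step 6 [6y] bond c/1=1/25: DF=(253787/250000 − 1/25·(0.969800+0.943900+0.908800+0.862500+0.839100))/(1+1/25) = 8021/10000 ≈ 0.802100
step 7 [7y] swap r/1=1062/30569: DF=(1 − 1062/30569·(0.969800+0.943900+0.908800+0.862500+0.839100+0.802100))/(1+1062/30569) = 1969/2500 ≈ 0.787600

1 1 4849/5000
2 2 9439/10000
3 3 568/625
4 4 69/80
5 5 8391/10000
6 6 8021/10000
7 7 1969/2500
f(2y,5y) = ((9439/10000)/(8391/10000) − 1)/(3) = 1048/25173 ≈ 4.1632%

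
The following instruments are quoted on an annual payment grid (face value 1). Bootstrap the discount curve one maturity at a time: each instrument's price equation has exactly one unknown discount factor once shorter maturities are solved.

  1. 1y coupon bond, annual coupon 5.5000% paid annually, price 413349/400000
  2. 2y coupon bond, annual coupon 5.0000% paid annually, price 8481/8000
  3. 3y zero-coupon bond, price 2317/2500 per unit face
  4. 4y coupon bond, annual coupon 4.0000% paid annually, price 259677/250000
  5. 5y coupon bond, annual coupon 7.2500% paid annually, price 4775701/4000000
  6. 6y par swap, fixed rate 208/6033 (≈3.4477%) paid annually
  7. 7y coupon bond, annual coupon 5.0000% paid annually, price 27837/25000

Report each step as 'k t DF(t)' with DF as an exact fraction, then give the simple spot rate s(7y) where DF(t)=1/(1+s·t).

1 1 1959/2000
2 2 963/1000
3 3 2317/2500
4 4 2221/2500
5 5 537/625
6 6 508/625
7 7 8019/10000
s(7y) = (1/(8019/10000) − 1)/(7) = 283/8019 ≈ 3.5291%

step 1 [1y] bond c/1=11/200: DF=(413349/400000 − 11/200·(0))/(1+11/200) = 1959/2000 ≈ 0.979500
step 2 [2y] bond c/1=1/20: DF=(8481/8000 − 1/20·(0.979500))/(1+1/20) = 963/1000 ≈ 0.963000
step 3 [3y] zero: DF = P = 2317/2500 ≈ 0.926800
step 4 [4y] bond c/1=1/25: DF=(259677/250000 − 1/25·(0.979500+0.963000+0.926800))/(1+1/25) = 2221/2500 ≈ 0.888400
step 5 [5y] bond c/1=29/400: DF=(4775701/4000000 − 29/400·(0.979500+0.963000+0.926800+0.888400))/(1+29/400) = 537/625 ≈ 0.859200
step 6 [6y] swap r/1=208/6033: DF=(1 − 208/6033·(0.979500+0.963000+0.926800+0.888400+0.859200))/(1+208/6033) = 508/625 ≈ 0.812800
step 7 [7y] bond c/1=1/20: DF=(27837/25000 − 1/20·(0.979500+0.963000+0.926800+0.888400+0.859200+0.812800))/(1+1/20) = 8019/10000 ≈ 0.801900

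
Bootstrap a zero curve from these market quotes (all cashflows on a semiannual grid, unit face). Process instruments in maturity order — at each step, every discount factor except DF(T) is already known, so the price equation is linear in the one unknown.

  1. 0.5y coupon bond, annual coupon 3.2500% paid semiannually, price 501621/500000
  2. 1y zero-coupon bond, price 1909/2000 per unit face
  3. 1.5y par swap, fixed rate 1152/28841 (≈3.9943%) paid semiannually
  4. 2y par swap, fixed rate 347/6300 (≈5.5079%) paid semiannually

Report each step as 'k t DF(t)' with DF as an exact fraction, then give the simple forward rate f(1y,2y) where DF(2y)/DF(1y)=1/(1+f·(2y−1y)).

step 1 [0.5y] bond c/2=13/800: DF=(501621/500000 − 13/800·(0))/(1+13/800) = 617/625 ≈ 0.987200
step 2 [1y] zero: DF = P = 1909/2000 ≈ 0.954500
step 3 [1.5y] swap r/2=576/28841: DF=(1 − 576/28841·(0.987200+0.954500))/(1+576/28841) = 589/625 ≈ 0.942400
step 4 [2y] swap r/2=347/12600: DF=(1 − 347/12600·(0.987200+0.954500+0.942400))/(1+347/12600) = 8959/10000 ≈ 0.895900

1 1/2 617/625
2 1 1909/2000
3 3/2 589/625
4 2 8959/10000
f(1y,2y) = ((1909/2000)/(8959/10000) − 1)/(1) = 586/8959 ≈ 6.5409%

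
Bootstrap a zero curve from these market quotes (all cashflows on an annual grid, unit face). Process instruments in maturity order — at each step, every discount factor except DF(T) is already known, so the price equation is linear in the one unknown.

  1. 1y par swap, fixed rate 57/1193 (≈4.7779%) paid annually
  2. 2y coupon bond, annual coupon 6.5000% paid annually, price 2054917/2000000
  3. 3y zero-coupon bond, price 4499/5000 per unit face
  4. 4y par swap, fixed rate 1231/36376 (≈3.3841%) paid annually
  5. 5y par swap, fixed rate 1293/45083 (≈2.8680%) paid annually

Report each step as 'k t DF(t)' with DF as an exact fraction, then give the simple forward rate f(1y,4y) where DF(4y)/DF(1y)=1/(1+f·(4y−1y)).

1 1 1193/1250
2 2 1813/2000
3 3 4499/5000
4 4 8769/10000
5 5 8707/10000
f(1y,4y) = ((1193/1250)/(8769/10000) − 1)/(3) = 775/26307 ≈ 2.9460%

step 1 [1y] swap r/1=57/1193: DF=(1 − 57/1193·(0))/(1+57/1193) = 1193/1250 ≈ 0.954400
step 2 [2y] bond c/1=13/200: DF=(2054917/2000000 − 13/200·(0.954400))/(1+13/200) = 1813/2000 ≈ 0.906500
step 3 [3y] zero: DF = P = 4499/5000 ≈ 0.899800
step 4 [4y] swap r/1=1231/36376: DF=(1 − 1231/36376·(0.954400+0.906500+0.899800))/(1+1231/36376) = 8769/10000 ≈ 0.876900
step 5 [5y] swap r/1=1293/45083: DF=(1 − 1293/45083·(0.954400+0.906500+0.899800+0.876900))/(1+1293/45083) = 8707/10000 ≈ 0.870700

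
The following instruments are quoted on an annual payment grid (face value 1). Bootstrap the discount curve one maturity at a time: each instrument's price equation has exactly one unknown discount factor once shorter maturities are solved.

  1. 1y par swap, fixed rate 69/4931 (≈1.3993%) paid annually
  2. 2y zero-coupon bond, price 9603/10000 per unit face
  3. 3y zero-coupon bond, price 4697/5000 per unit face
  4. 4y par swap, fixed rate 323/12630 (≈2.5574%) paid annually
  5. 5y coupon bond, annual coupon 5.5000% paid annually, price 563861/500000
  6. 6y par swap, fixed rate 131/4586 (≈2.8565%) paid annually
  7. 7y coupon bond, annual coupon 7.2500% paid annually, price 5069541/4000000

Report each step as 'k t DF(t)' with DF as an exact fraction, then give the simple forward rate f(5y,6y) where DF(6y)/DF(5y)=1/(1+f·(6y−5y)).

1 1 4931/5000
2 2 9603/10000
3 3 4697/5000
4 4 9031/10000
5 5 4357/5000
6 6 2107/2500
7 7 8097/10000
f(5y,6y) = ((4357/5000)/(2107/2500) − 1)/(1) = 143/4214 ≈ 3.3935%

step 1 [1y] swap r/1=69/4931: DF=(1 − 69/4931·(0))/(1+69/4931) = 4931/5000 ≈ 0.986200
step 2 [2y] zero: DF = P = 9603/10000 ≈ 0.960300
step 3 [3y] zero: DF = P = 4697/5000 ≈ 0.939400
step 4 [4y] swap r/1=323/12630: DF=(1 − 323/12630·(0.986200+0.960300+0.939400))/(1+323/12630) = 9031/10000 ≈ 0.903100
step 5 [5y] bond c/1=11/200: DF=(563861/500000 − 11/200·(0.986200+0.960300+0.939400+0.903100))/(1+11/200) = 4357/5000 ≈ 0.871400
step 6 [6y] swap r/1=131/4586: DF=(1 − 131/4586·(0.986200+0.960300+0.939400+0.903100+0.871400))/(1+131/4586) = 2107/2500 ≈ 0.842800
step 7 [7y] bond c/1=29/400: DF=(5069541/4000000 − 29/400·(0.986200+0.960300+0.939400+0.903100+0.871400+0.842800))/(1+29/400) = 8097/10000 ≈ 0.809700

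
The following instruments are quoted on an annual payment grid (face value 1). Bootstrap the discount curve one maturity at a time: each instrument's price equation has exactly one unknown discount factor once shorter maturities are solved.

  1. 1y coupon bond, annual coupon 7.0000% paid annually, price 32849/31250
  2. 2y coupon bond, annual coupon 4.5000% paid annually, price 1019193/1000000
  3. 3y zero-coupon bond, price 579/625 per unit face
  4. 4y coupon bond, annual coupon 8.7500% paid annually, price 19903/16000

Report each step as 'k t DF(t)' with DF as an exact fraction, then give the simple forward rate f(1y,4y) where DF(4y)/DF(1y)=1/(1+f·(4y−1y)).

1 1 614/625
2 2 933/1000
3 3 579/625
4 4 572/625
f(1y,4y) = ((614/625)/(572/625) − 1)/(3) = 7/286 ≈ 2.4476%

step 1 [1y] bond c/1=7/100: DF=(32849/31250 − 7/100·(0))/(1+7/100) = 614/625 ≈ 0.982400
step 2 [2y] bond c/1=9/200: DF=(1019193/1000000 − 9/200·(0.982400))/(1+9/200) = 933/1000 ≈ 0.933000
step 3 [3y] zero: DF = P = 579/625 ≈ 0.926400
step 4 [4y] bond c/1=7/80: DF=(19903/16000 − 7/80·(0.982400+0.933000+0.926400))/(1+7/80) = 572/625 ≈ 0.915200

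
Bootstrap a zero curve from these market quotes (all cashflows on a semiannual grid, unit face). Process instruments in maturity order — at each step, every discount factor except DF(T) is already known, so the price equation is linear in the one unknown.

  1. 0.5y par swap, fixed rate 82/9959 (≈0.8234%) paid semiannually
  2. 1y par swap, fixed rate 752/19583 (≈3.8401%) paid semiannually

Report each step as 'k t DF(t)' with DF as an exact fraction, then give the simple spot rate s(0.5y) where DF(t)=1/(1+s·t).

1 1/2 9959/10000
2 1 1203/1250
s(0.5y) = (1/(9959/10000) − 1)/(1/2) = 82/9959 ≈ 0.8234%

step 1 [0.5y] swap r/2=41/9959: DF=(1 − 41/9959·(0))/(1+41/9959) = 9959/10000 ≈ 0.995900
step 2 [1y] swap r/2=376/19583: DF=(1 − 376/19583·(0.995900))/(1+376/19583) = 1203/1250 ≈ 0.962400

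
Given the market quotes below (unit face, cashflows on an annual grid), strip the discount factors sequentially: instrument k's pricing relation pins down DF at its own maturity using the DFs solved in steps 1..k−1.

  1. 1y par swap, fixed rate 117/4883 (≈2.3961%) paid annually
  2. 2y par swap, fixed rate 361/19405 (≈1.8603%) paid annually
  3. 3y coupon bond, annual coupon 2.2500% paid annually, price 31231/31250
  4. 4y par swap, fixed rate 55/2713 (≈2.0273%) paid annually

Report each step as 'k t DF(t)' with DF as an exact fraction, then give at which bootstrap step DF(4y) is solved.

step 1 [1y] swap r/1=117/4883: DF=(1 − 117/4883·(0))/(1+117/4883) = 4883/5000 ≈ 0.976600
step 2 [2y] swap r/1=361/19405: DF=(1 − 361/19405·(0.976600))/(1+361/19405) = 9639/10000 ≈ 0.963900
step 3 [3y] bond c/1=9/400: DF=(31231/31250 − 9/400·(0.976600+0.963900))/(1+9/400) = 9347/10000 ≈ 0.934700
step 4 [4y] swap r/1=55/2713: DF=(1 − 55/2713·(0.976600+0.963900+0.934700))/(1+55/2713) = 923/1000 ≈ 0.923000

1 1 4883/5000
2 2 9639/10000
3 3 9347/10000
4 4 923/1000
DF(4y) is solved at step 4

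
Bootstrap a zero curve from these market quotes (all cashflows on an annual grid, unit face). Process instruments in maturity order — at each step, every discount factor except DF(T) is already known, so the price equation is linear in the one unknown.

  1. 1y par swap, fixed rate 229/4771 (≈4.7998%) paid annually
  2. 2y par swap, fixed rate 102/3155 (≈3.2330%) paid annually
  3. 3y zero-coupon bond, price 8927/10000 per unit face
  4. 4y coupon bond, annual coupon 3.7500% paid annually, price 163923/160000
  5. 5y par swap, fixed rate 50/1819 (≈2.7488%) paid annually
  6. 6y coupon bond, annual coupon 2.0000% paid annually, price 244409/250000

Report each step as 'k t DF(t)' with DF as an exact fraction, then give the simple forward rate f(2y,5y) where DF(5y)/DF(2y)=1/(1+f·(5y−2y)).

step 1 [1y] swap r/1=229/4771: DF=(1 − 229/4771·(0))/(1+229/4771) = 4771/5000 ≈ 0.954200
step 2 [2y] swap r/1=102/3155: DF=(1 − 102/3155·(0.954200))/(1+102/3155) = 2347/2500 ≈ 0.938800
step 3 [3y] zero: DF = P = 8927/10000 ≈ 0.892700
step 4 [4y] bond c/1=3/80: DF=(163923/160000 − 3/80·(0.954200+0.938800+0.892700))/(1+3/80) = 2217/2500 ≈ 0.886800
step 5 [5y] swap r/1=50/1819: DF=(1 − 50/1819·(0.954200+0.938800+0.892700+0.886800))/(1+50/1819) = 7/8 ≈ 0.875000
step 6 [6y] bond c/1=1/50: DF=(244409/250000 − 1/50·(0.954200+0.938800+0.892700+0.886800+0.875000))/(1+1/50) = 8693/10000 ≈ 0.869300

1 1 4771/5000
2 2 2347/2500
3 3 8927/10000
4 4 2217/2500
5 5 7/8
6 6 8693/10000
f(2y,5y) = ((2347/2500)/(7/8) − 1)/(3) = 319/13125 ≈ 2.4305%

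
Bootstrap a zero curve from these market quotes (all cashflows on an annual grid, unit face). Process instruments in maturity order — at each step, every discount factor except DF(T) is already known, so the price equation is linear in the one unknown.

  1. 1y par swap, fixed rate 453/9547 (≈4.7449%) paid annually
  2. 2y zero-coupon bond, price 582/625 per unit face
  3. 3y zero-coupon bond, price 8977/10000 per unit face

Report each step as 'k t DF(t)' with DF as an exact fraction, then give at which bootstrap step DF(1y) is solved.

1 1 9547/10000
2 2 582/625
3 3 8977/10000
DF(1y) is solved at step 1

step 1 [1y] swap r/1=453/9547: DF=(1 − 453/9547·(0))/(1+453/9547) = 9547/10000 ≈ 0.954700
step 2 [2y] zero: DF = P = 582/625 ≈ 0.931200
step 3 [3y] zero: DF = P = 8977/10000 ≈ 0.897700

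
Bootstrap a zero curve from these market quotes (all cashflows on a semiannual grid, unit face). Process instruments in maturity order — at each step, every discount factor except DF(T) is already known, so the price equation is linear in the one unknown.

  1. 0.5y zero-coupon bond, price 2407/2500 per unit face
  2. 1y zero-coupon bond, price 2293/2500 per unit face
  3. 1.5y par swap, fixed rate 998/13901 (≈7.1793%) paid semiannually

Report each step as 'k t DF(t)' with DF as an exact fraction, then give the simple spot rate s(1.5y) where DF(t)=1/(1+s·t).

step 1 [0.5y] zero: DF = P = 2407/2500 ≈ 0.962800
step 2 [1y] zero: DF = P = 2293/2500 ≈ 0.917200
step 3 [1.5y] swap r/2=499/13901: DF=(1 − 499/13901·(0.962800+0.917200))/(1+499/13901) = 4501/5000 ≈ 0.900200

1 1/2 2407/2500
2 1 2293/2500
3 3/2 4501/5000
s(1.5y) = (1/(4501/5000) − 1)/(3/2) = 998/13503 ≈ 7.3910%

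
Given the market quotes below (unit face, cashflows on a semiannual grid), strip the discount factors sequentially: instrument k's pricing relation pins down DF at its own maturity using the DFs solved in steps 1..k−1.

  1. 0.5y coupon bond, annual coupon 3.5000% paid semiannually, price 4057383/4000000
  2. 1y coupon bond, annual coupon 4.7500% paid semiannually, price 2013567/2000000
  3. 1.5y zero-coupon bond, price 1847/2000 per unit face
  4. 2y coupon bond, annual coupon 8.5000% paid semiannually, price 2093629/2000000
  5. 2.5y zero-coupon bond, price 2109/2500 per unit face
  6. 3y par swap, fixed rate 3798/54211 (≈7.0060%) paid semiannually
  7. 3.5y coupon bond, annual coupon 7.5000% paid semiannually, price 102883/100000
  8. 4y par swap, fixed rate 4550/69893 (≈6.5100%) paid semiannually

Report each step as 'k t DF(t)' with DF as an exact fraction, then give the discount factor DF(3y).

step 1 [0.5y] bond c/2=7/400: DF=(4057383/4000000 − 7/400·(0))/(1+7/400) = 9969/10000 ≈ 0.996900
step 2 [1y] bond c/2=19/800: DF=(2013567/2000000 − 19/800·(0.996900))/(1+19/800) = 9603/10000 ≈ 0.960300
step 3 [1.5y] zero: DF = P = 1847/2000 ≈ 0.923500
step 4 [2y] bond c/2=17/400: DF=(2093629/2000000 − 17/400·(0.996900+0.960300+0.923500))/(1+17/400) = 8867/10000 ≈ 0.886700
step 5 [2.5y] zero: DF = P = 2109/2500 ≈ 0.843600
step 6 [3y] swap r/2=1899/54211: DF=(1 − 1899/54211·(0.996900+0.960300+0.923500+0.886700+0.843600))/(1+1899/54211) = 8101/10000 ≈ 0.810100
step 7 [3.5y] bond c/2=3/80: DF=(102883/100000 − 3/80·(0.996900+0.960300+0.923500+0.886700+0.843600+0.810100))/(1+3/80) = 7957/10000 ≈ 0.795700
step 8 [4y] swap r/2=2275/69893: DF=(1 − 2275/69893·(0.996900+0.960300+0.923500+0.886700+0.843600+0.810100+0.795700))/(1+2275/69893) = 309/400 ≈ 0.772500

1 1/2 9969/10000
2 1 9603/10000
3 3/2 1847/2000
4 2 8867/10000
5 5/2 2109/2500
6 3 8101/10000
7 7/2 7957/10000
8 4 309/400
DF(3y) = 8101/10000 ≈ 0.810100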